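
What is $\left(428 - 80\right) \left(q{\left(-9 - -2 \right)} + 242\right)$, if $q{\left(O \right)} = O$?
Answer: $81780$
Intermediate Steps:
$\left(428 - 80\right) \left(q{\left(-9 - -2 \right)} + 242\right) = \left(428 - 80\right) \left(\left(-9 - -2\right) + 242\right) = 348 \left(\left(-9 + 2\right) + 242\right) = 348 \left(-7 + 242\right) = 348 \cdot 235 = 81780$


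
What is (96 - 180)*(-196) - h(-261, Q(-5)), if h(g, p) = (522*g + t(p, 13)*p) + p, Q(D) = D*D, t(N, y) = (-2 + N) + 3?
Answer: 152031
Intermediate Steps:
t(N, y) = 1 + N
Q(D) = D²
h(g, p) = p + 522*g + p*(1 + p) (h(g, p) = (522*g + (1 + p)*p) + p = (522*g + p*(1 + p)) + p = p + 522*g + p*(1 + p))
(96 - 180)*(-196) - h(-261, Q(-5)) = (96 - 180)*(-196) - ((-5)² + 522*(-261) + (-5)²*(1 + (-5)²)) = -84*(-196) - (25 - 136242 + 25*(1 + 25)) = 16464 - (25 - 136242 + 25*26) = 16464 - (25 - 136242 + 650) = 16464 - 1*(-135567) = 16464 + 135567 = 152031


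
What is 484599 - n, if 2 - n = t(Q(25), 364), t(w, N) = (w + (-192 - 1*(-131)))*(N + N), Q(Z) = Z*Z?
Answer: 895189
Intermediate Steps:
Q(Z) = Z²
t(w, N) = 2*N*(-61 + w) (t(w, N) = (w + (-192 + 131))*(2*N) = (w - 61)*(2*N) = (-61 + w)*(2*N) = 2*N*(-61 + w))
n = -410590 (n = 2 - 2*364*(-61 + 25²) = 2 - 2*364*(-61 + 625) = 2 - 2*364*564 = 2 - 1*410592 = 2 - 410592 = -410590)
484599 - n = 484599 - 1*(-410590) = 484599 + 410590 = 895189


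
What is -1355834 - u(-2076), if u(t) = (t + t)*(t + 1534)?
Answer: -3606218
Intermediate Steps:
u(t) = 2*t*(1534 + t) (u(t) = (2*t)*(1534 + t) = 2*t*(1534 + t))
-1355834 - u(-2076) = -1355834 - 2*(-2076)*(1534 - 2076) = -1355834 - 2*(-2076)*(-542) = -1355834 - 1*2250384 = -1355834 - 2250384 = -3606218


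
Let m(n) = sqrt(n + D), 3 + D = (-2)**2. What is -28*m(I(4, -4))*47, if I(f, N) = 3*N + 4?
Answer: -1316*I*sqrt(7) ≈ -3481.8*I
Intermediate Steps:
I(f, N) = 4 + 3*N
D = 1 (D = -3 + (-2)**2 = -3 + 4 = 1)
m(n) = sqrt(1 + n) (m(n) = sqrt(n + 1) = sqrt(1 + n))
-28*m(I(4, -4))*47 = -28*sqrt(1 + (4 + 3*(-4)))*47 = -28*sqrt(1 + (4 - 12))*47 = -28*sqrt(1 - 8)*47 = -28*I*sqrt(7)*47 = -1316*I*sqrt(7)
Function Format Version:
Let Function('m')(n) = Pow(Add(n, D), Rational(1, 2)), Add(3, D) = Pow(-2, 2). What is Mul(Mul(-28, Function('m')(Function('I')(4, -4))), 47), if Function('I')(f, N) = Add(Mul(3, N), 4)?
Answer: Mul(-1316, I, Pow(7, Rational(1, 2))) ≈ Mul(-3481.8, I)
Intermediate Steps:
Function('I')(f, N) = Add(4, Mul(3, N))
D = 1 (D = Add(-3, Pow(-2, 2)) = Add(-3, 4) = 1)
Function('m')(n) = Pow(Add(1, n), Rational(1, 2)) (Function('m')(n) = Pow(Add(n, 1), Rational(1, 2)) = Pow(Add(1, n), Rational(1, 2)))
Mul(Mul(-28, Function('m')(Function('I')(4, -4))), 47) = Mul(Mul(-28, Pow(Add(1, Add(4, Mul(3, -4))), Rational(1, 2))), 47) = Mul(Mul(-28, Pow(Add(1, Add(4, -12)), Rational(1, 2))), 47) = Mul(Mul(-28, Pow(Add(1, -8), Rational(1, 2))), 47) = Mul(Mul(-28, Pow(-7, Rational(1, 2))), 47) = Mul(Mul(-28, Mul(I, Pow(7, Rational(1, 2)))), 47) = Mul(Mul(-28, I, Pow(7, Rational(1, 2))), 47) = Mul(-1316, I, Pow(7, Rational(1, 2)))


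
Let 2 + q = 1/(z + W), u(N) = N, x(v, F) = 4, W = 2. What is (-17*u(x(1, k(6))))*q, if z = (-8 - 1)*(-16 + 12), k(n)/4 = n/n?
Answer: 2550/19 ≈ 134.21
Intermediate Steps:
k(n) = 4 (k(n) = 4*(n/n) = 4*1 = 4)
z = 36 (z = -9*(-4) = 36)
q = -75/38 (q = -2 + 1/(36 + 2) = -2 + 1/38 = -75/38 ≈ -1.9737)
(-17*u(x(1, k(6))))*q = -17*4*(-75/38) = -68*(-75/38) = 2550/19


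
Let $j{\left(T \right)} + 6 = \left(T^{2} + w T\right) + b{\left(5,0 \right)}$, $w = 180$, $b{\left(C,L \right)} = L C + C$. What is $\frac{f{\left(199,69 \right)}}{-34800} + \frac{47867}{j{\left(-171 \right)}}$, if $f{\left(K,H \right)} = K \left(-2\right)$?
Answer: $- \frac{41628967}{1339800} \approx -31.071$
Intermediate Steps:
$b{\left(C,L \right)} = C + C L$ ($b{\left(C,L \right)} = C L + C = C + C L$)
$j{\left(T \right)} = -1 + T^{2} + 180 T$ ($j{\left(T \right)} = -6 + \left(\left(T^{2} + 180 T\right) + 5 \left(1 + 0\right)\right) = -6 + \left(\left(T^{2} + 180 T\right) + 5 \cdot 1\right) = -6 + \left(\left(T^{2} + 180 T\right) + 5\right) = -6 + \left(5 + T^{2} + 180 T\right) = -1 + T^{2} + 180 T$)
$f{\left(K,H \right)} = - 2 K$
$\frac{f{\left(199,69 \right)}}{-34800} + \frac{47867}{j{\left(-171 \right)}} = \frac{\left(-2\right) 199}{-34800} + \frac{47867}{-1 + \left(-171\right)^{2} + 180 \left(-171\right)} = \left(-398\right) \left(- \frac{1}{34800}\right) + \frac{47867}{-1 + 29241 - 30780} = \frac{199}{17400} + \frac{47867}{-1540} = \frac{199}{17400} + 47867 \left(- \frac{1}{1540}\right) = \frac{199}{17400} - \frac{47867}{1540} = - \frac{41628967}{1339800}$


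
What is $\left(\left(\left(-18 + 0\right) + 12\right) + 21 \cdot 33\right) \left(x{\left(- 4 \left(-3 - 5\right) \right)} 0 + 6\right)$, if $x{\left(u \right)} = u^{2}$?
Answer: $4122$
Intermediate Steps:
$\left(\left(\left(-18 + 0\right) + 12\right) + 21 \cdot 33\right) \left(x{\left(- 4 \left(-3 - 5\right) \right)} 0 + 6\right) = \left(\left(\left(-18 + 0\right) + 12\right) + 21 \cdot 33\right) \left(\left(- 4 \left(-3 - 5\right)\right)^{2} \cdot 0 + 6\right) = \left(\left(-18 + 12\right) + 693\right) \left(\left(\left(-4\right) \left(-8\right)\right)^{2} \cdot 0 + 6\right) = \left(-6 + 693\right) \left(32^{2} \cdot 0 + 6\right) = 687 \left(1024 \cdot 0 + 6\right) = 687 \left(0 + 6\right) = 687 \cdot 6 = 4122$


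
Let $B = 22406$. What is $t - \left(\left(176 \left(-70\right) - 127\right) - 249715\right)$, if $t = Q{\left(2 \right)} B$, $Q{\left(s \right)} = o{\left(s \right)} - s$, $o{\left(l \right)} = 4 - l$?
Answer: $262162$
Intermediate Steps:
$Q{\left(s \right)} = 4 - 2 s$ ($Q{\left(s \right)} = \left(4 - s\right) - s = 4 - 2 s$)
$t = 0$ ($t = \left(4 - 4\right) 22406 = 0 \cdot 22406 = 0$)
$t - \left(\left(176 \left(-70\right) - 127\right) - 249715\right) = 0 - \left(\left(176 \left(-70\right) - 127\right) - 249715\right) = 0 - \left(\left(-12320 - 127\right) - 249715\right) = 0 - \left(-12447 - 249715\right) = 0 - -262162 = 0 + 262162 = 262162$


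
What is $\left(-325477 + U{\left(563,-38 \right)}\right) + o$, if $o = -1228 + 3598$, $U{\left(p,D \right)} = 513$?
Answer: $-322594$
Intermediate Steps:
$o = 2370$
$\left(-325477 + U{\left(563,-38 \right)}\right) + o = \left(-325477 + 513\right) + 2370 = -324964 + 2370 = -322594$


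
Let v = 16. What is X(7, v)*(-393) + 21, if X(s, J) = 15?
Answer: -5874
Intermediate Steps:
X(7, v)*(-393) + 21 = 15*(-393) + 21 = -5895 + 21 = -5874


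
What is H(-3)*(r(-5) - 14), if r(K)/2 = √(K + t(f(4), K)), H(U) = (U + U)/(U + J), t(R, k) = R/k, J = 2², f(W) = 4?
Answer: 84 - 12*I*√145/5 ≈ 84.0 - 28.9*I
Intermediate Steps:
J = 4
H(U) = 2*U/(4 + U) (H(U) = (U + U)/(U + 4) = (2*U)/(4 + U) = 2*U/(4 + U))
r(K) = 2*√(K + 4/K)
H(-3)*(r(-5) - 14) = (2*(-3)/(4 - 3))*(2*√(-5 + 4/(-5)) - 14) = (2*(-3)/1)*(2*√(-5 + 4*(-⅕)) - 14) = (2*(-3)*1)*(2*√(-5 - ⅘) - 14) = -6*(2*√(-29/5) - 14) = -6*(2*(I*√145/5) - 14) = -6*(2*I*√145/5 - 14) = -6*(-14 + 2*I*√145/5) = 84 - 12*I*√145/5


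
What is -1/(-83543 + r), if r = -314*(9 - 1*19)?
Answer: 1/80403 ≈ 1.2437e-5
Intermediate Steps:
r = 3140 (r = -314*(9 - 19) = -314*(-10) = 3140)
-1/(-83543 + r) = -1/(-83543 + 3140) = -1/(-80403) = -1*(-1/80403) = 1/80403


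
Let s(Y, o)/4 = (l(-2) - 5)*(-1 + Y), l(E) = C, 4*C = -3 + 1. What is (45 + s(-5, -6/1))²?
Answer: 31329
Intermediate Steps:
C = -½ (C = (-3 + 1)/4 = (¼)*(-2) = -½ ≈ -0.50000)
l(E) = -½
s(Y, o) = 22 - 22*Y (s(Y, o) = 4*((-½ - 5)*(-1 + Y)) = 4*(-11*(-1 + Y)/2) = 4*(11/2 - 11*Y/2) = 22 - 22*Y)
(45 + s(-5, -6/1))² = (45 + (22 - 22*(-5)))² = (45 + (22 + 110))² = (45 + 132)² = 177² = 31329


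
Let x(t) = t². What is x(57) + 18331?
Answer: 21580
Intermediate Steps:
x(57) + 18331 = 57² + 18331 = 3249 + 18331 = 21580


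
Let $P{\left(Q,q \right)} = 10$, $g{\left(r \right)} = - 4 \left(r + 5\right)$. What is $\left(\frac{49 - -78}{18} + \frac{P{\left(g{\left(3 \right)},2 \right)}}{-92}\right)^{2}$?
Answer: $\frac{2067844}{42849} \approx 48.259$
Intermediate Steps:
$g{\left(r \right)} = -20 - 4 r$ ($g{\left(r \right)} = - 4 \left(5 + r\right) = -20 - 4 r$)
$\left(\frac{49 - -78}{18} + \frac{P{\left(g{\left(3 \right)},2 \right)}}{-92}\right)^{2} = \left(\frac{49 - -78}{18} + \frac{10}{-92}\right)^{2} = \left(\left(49 + 78\right) \frac{1}{18} + 10 \left(- \frac{1}{92}\right)\right)^{2} = \left(127 \cdot \frac{1}{18} - \frac{5}{46}\right)^{2} = \left(\frac{127}{18} - \frac{5}{46}\right)^{2} = \left(\frac{1438}{207}\right)^{2} = \frac{2067844}{42849}$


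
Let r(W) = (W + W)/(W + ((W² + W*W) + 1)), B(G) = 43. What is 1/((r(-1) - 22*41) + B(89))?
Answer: -1/860 ≈ -0.0011628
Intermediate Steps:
r(W) = 2*W/(1 + W + 2*W²) (r(W) = (2*W)/(W + ((W² + W²) + 1)) = (2*W)/(W + (2*W² + 1)) = (2*W)/(W + (1 + 2*W²)) = (2*W)/(1 + W + 2*W²) = 2*W/(1 + W + 2*W²))
1/((r(-1) - 22*41) + B(89)) = 1/((2*(-1)/(1 - 1 + 2*(-1)²) - 22*41) + 43) = 1/((2*(-1)/(1 - 1 + 2*1) - 902) + 43) = 1/((2*(-1)/(1 - 1 + 2) - 902) + 43) = 1/((2*(-1)/2 - 902) + 43) = 1/((2*(-1)*(½) - 902) + 43) = 1/((-1 - 902) + 43) = 1/(-903 + 43) = 1/(-860) = -1/860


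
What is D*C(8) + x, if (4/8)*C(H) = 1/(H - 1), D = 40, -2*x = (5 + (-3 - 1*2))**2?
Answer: 80/7 ≈ 11.429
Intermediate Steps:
x = 0 (x = -(5 + (-3 - 1*2))**2/2 = -(5 + (-3 - 2))**2/2 = -(5 - 5)**2/2 = -1/2*0**2 = -1/2*0 = 0)
C(H) = 2/(-1 + H) (C(H) = 2/(H - 1) = 2/(-1 + H))
D*C(8) + x = 40*(2/(-1 + 8)) + 0 = 40*(2/7) + 0 = 80/7 + 0 = 80/7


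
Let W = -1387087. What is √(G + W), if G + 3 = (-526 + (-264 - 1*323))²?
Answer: I*√148321 ≈ 385.12*I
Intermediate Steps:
G = 1238766 (G = -3 + (-526 + (-264 - 1*323))² = -3 + (-526 + (-264 - 323))² = -3 + (-526 - 587)² = -3 + (-1113)² = -3 + 1238769 = 1238766)
√(G + W) = √(1238766 - 1387087) = √(-148321) = I*√148321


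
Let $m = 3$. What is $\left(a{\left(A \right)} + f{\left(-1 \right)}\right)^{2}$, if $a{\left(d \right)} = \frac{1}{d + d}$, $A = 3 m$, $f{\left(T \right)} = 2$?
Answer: $\frac{1369}{324} \approx 4.2253$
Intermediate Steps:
$A = 9$ ($A = 3 \cdot 3 = 9$)
$a{\left(d \right)} = \frac{1}{2 d}$
$\left(a{\left(A \right)} + f{\left(-1 \right)}\right)^{2} = \left(\frac{1}{2 \cdot 9} + 2\right)^{2} = \left(\frac{1}{2} \cdot \frac{1}{9} + 2\right)^{2} = \left(\frac{1}{18} + 2\right)^{2} = \left(\frac{37}{18}\right)^{2} = \frac{1369}{324}$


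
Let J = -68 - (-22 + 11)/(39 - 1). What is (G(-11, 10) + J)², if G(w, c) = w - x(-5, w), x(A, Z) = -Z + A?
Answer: 10361961/1444 ≈ 7175.9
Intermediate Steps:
J = -2573/38 (J = -68 - (-11)/38 = -68 - 1*(-11/38) = -68 + 11/38 = -2573/38 ≈ -67.711)
x(A, Z) = A - Z
G(w, c) = 5 + 2*w (G(w, c) = w - (-5 - w) = w + (5 + w) = 5 + 2*w)
(G(-11, 10) + J)² = ((5 + 2*(-11)) - 2573/38)² = ((5 - 22) - 2573/38)² = (-17 - 2573/38)² = (-3219/38)² = 10361961/1444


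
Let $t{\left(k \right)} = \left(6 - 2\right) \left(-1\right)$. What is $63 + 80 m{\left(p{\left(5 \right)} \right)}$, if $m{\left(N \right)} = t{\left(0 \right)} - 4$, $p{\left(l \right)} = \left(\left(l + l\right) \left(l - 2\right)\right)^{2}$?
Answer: $-577$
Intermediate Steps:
$t{\left(k \right)} = -4$ ($t{\left(k \right)} = 4 \left(-1\right) = -4$)
$p{\left(l \right)} = 4 l^{2} \left(-2 + l\right)^{2}$ ($p{\left(l \right)} = \left(2 l \left(-2 + l\right)\right)^{2} = 4 l^{2} \left(-2 + l\right)^{2}$)
$m{\left(N \right)} = -8$ ($m{\left(N \right)} = -4 - 4 = -8$)
$63 + 80 m{\left(p{\left(5 \right)} \right)} = 63 + 80 \left(-8\right) = 63 - 640 = -577$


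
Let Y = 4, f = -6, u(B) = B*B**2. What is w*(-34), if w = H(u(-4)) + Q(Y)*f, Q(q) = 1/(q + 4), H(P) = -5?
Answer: 391/2 ≈ 195.50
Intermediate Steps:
u(B) = B**3
Q(q) = 1/(4 + q)
w = -23/4 (w = -5 - 6/(4 + 4) = -5 - 6/8 = -5 + (1/8)*(-6) = -5 - 3/4 = -23/4 ≈ -5.7500)
w*(-34) = -23/4*(-34) = 391/2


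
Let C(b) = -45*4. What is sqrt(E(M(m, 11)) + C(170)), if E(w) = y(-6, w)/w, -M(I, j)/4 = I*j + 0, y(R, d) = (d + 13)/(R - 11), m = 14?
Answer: 3*I*sqrt(548489326)/5236 ≈ 13.419*I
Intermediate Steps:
y(R, d) = (13 + d)/(-11 + R)
C(b) = -180
M(I, j) = -4*I*j (M(I, j) = -4*(I*j + 0) = -4*I*j)
E(w) = (-13/17 - w/17)/w (E(w) = ((13 + w)/(-11 - 6))/w = ((13 + w)/(-17))/w = (-(13 + w)/17)/w = (-13/17 - w/17)/w)
sqrt(E(M(m, 11)) + C(170)) = sqrt((-13 - (-4)*14*11)/(17*((-4*14*11))) - 180) = sqrt((1/17)*(-13 - 1*(-616))/(-616) - 180) = sqrt((1/17)*(-1/616)*(-13 + 616) - 180) = sqrt((1/17)*(-1/616)*603 - 180) = sqrt(-603/10472 - 180) = sqrt(-1885563/10472) = 3*I*sqrt(548489326)/5236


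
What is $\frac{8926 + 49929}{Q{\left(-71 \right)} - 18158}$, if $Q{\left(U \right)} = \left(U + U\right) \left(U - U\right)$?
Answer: $- \frac{58855}{18158} \approx -3.2413$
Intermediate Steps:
$Q{\left(U \right)} = 0$ ($Q{\left(U \right)} = 2 U 0 = 0$)
$\frac{8926 + 49929}{Q{\left(-71 \right)} - 18158} = \frac{8926 + 49929}{0 - 18158} = \frac{58855}{-18158} = 58855 \left(- \frac{1}{18158}\right) = - \frac{58855}{18158}$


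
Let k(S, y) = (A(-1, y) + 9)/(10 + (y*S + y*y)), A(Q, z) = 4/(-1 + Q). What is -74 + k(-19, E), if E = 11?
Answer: -5779/78 ≈ -74.090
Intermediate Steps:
k(S, y) = 7/(10 + y² + S*y) (k(S, y) = (4/(-1 - 1) + 9)/(10 + (y*S + y*y)) = (4/(-2) + 9)/(10 + (S*y + y²)) = (4*(-½) + 9)/(10 + (y² + S*y)) = (-2 + 9)/(10 + y² + S*y) = 7/(10 + y² + S*y))
-74 + k(-19, E) = -74 + 7/(10 + 11² - 19*11) = -74 + 7/(10 + 121 - 209) = -74 + 7/(-78) = -74 + 7*(-1/78) = -74 - 7/78 = -5779/78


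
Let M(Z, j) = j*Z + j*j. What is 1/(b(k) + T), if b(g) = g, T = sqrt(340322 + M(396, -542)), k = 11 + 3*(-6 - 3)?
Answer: 8/209599 + 3*sqrt(46606)/419198 ≈ 0.0015831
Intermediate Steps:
M(Z, j) = j**2 + Z*j (M(Z, j) = Z*j + j**2 = j**2 + Z*j)
k = -16 (k = 11 + 3*(-9) = 11 - 27 = -16)
T = 3*sqrt(46606) (T = sqrt(340322 - 542*(396 - 542)) = sqrt(340322 - 542*(-146)) = sqrt(340322 + 79132) = sqrt(419454) = 3*sqrt(46606) ≈ 647.65)
1/(b(k) + T) = 1/(-16 + 3*sqrt(46606))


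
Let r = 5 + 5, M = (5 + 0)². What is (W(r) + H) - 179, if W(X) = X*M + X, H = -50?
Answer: 31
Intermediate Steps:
M = 25 (M = 5² = 25)
r = 10
W(X) = 26*X (W(X) = X*25 + X = 25*X + X = 26*X)
(W(r) + H) - 179 = (26*10 - 50) - 179 = (260 - 50) - 179 = 210 - 179 = 31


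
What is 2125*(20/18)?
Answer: 21250/9 ≈ 2361.1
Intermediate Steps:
2125*(20/18) = 2125*(20*(1/18)) = 2125*(10/9) = 21250/9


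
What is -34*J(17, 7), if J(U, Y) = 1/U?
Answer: -2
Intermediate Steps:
-34*J(17, 7) = -34/17 = -34*1/17 = -2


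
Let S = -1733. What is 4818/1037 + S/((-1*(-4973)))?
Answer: 22162793/5157001 ≈ 4.2976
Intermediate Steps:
4818/1037 + S/((-1*(-4973))) = 4818/1037 - 1733/((-1*(-4973))) = 4818*(1/1037) - 1733/4973 = 4818/1037 - 1733*1/4973 = 4818/1037 - 1733/4973 = 22162793/5157001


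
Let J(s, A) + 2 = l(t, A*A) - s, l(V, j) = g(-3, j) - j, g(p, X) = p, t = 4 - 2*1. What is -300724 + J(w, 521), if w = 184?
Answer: -572354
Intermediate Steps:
t = 2 (t = 4 - 2 = 2)
l(V, j) = -3 - j
J(s, A) = -5 - s - A² (J(s, A) = -2 + ((-3 - A*A) - s) = -2 + ((-3 - A²) - s) = -2 + (-3 - s - A²) = -5 - s - A²)
-300724 + J(w, 521) = -300724 + (-5 - 1*184 - 1*521²) = -300724 + (-5 - 184 - 1*271441) = -300724 + (-5 - 184 - 271441) = -300724 - 271630 = -572354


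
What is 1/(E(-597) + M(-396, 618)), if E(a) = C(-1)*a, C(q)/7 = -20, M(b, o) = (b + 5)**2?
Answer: 1/236461 ≈ 4.2290e-6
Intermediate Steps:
M(b, o) = (5 + b)**2
C(q) = -140 (C(q) = 7*(-20) = -140)
E(a) = -140*a
1/(E(-597) + M(-396, 618)) = 1/(-140*(-597) + (5 - 396)**2) = 1/(83580 + (-391)**2) = 1/(83580 + 152881) = 1/236461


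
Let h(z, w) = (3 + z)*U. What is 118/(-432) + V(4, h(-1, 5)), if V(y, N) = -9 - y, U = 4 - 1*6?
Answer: -2867/216 ≈ -13.273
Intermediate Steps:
U = -2 (U = 4 - 6 = -2)
h(z, w) = -6 - 2*z (h(z, w) = (3 + z)*(-2) = -6 - 2*z)
118/(-432) + V(4, h(-1, 5)) = 118/(-432) + (-9 - 1*4) = 118*(-1/432) + (-9 - 4) = -59/216 - 13 = -2867/216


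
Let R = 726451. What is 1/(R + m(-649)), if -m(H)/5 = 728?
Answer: 1/722811 ≈ 1.3835e-6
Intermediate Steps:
m(H) = -3640 (m(H) = -5*728 = -3640)
1/(R + m(-649)) = 1/(726451 - 3640) = 1/722811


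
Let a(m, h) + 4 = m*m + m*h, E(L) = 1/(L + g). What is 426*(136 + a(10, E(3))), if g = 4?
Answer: 696084/7 ≈ 99441.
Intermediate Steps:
E(L) = 1/(4 + L) (E(L) = 1/(L + 4) = 1/(4 + L))
a(m, h) = -4 + m² + h*m (a(m, h) = -4 + (m*m + m*h) = -4 + (m² + h*m) = -4 + m² + h*m)
426*(136 + a(10, E(3))) = 426*(136 + (-4 + 10² + 10/(4 + 3))) = 426*(136 + (-4 + 100 + 10/7)) = 426*(136 + 682/7) = 426*(1634/7) = 696084/7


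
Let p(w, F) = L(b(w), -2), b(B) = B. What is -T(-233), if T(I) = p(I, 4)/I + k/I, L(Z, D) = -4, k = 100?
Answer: 96/233 ≈ 0.41202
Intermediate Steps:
p(w, F) = -4
T(I) = 96/I (T(I) = -4/I + 100/I = 96/I)
-T(-233) = -96/(-233) = -96*(-1)/233 = -1*(-96/233) = 96/233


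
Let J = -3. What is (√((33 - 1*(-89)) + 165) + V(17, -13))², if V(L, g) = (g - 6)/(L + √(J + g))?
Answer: (-323 + 76*I + 305*√287)²/93025 ≈ 252.18 + 7.915*I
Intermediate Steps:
V(L, g) = (-6 + g)/(L + √(-3 + g)) (V(L, g) = (g - 6)/(L + √(-3 + g)) = (-6 + g)/(L + √(-3 + g)))
(√((33 - 1*(-89)) + 165) + V(17, -13))² = (√((33 - 1*(-89)) + 165) + (-6 - 13)/(17 + √(-3 - 13)))² = (√((33 + 89) + 165) - 19/(17 + √(-16)))² = (√(122 + 165) - 19/(17 + 4*I))² = (√287 + ((17 - 4*I)/305)*(-19))² = (√287 - 19*(17 - 4*I)/305)²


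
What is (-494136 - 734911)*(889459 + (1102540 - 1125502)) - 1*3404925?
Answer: -1064968943284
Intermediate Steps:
(-494136 - 734911)*(889459 + (1102540 - 1125502)) - 1*3404925 = -1229047*(889459 - 22962) - 3404925 = -1229047*866497 - 3404925 = -1064965538359 - 3404925 = -1064968943284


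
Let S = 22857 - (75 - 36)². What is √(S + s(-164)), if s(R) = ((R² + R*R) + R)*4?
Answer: 2*√58962 ≈ 485.64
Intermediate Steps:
s(R) = 4*R + 8*R² (s(R) = ((R² + R²) + R)*4 = (2*R² + R)*4 = (R + 2*R²)*4 = 4*R + 8*R²)
S = 21336 (S = 22857 - 1*39² = 22857 - 1*1521 = 22857 - 1521 = 21336)
√(S + s(-164)) = √(21336 + 4*(-164)*(1 + 2*(-164))) = √(21336 + 4*(-164)*(1 - 328)) = √(21336 + 4*(-164)*(-327)) = √(21336 + 214512) = √235848 = 2*√58962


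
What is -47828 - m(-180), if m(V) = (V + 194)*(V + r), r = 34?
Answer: -45784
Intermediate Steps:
m(V) = (34 + V)*(194 + V) (m(V) = (V + 194)*(V + 34) = (194 + V)*(34 + V) = (34 + V)*(194 + V))
-47828 - m(-180) = -47828 - (6596 + (-180)² + 228*(-180)) = -47828 - (6596 + 32400 - 41040) = -47828 - 1*(-2044) = -47828 + 2044 = -45784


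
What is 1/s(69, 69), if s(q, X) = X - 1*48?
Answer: 1/21 ≈ 0.047619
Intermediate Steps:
s(q, X) = -48 + X (s(q, X) = X - 48 = -48 + X)
1/s(69, 69) = 1/(-48 + 69) = 1/21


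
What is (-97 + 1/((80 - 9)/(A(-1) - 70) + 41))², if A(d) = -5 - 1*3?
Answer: 91955104081/9778129 ≈ 9404.2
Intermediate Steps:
A(d) = -8 (A(d) = -5 - 3 = -8)
(-97 + 1/((80 - 9)/(A(-1) - 70) + 41))² = (-97 + 1/((80 - 9)/(-8 - 70) + 41))² = (-97 + 1/(71/(-78) + 41))² = (-97 + 1/(71*(-1/78) + 41))² = (-97 + 1/(-71/78 + 41))² = (-97 + 1/(3127/78))² = (-97 + 78/3127)² = (-303241/3127)² = 91955104081/9778129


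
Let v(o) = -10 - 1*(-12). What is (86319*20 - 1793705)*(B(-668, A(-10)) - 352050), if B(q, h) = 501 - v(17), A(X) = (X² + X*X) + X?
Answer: 23668171075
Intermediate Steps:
A(X) = X + 2*X² (A(X) = (X² + X²) + X = 2*X² + X = X + 2*X²)
v(o) = 2 (v(o) = -10 + 12 = 2)
B(q, h) = 499 (B(q, h) = 501 - 1*2 = 501 - 2 = 499)
(86319*20 - 1793705)*(B(-668, A(-10)) - 352050) = (86319*20 - 1793705)*(499 - 352050) = (1726380 - 1793705)*(-351551) = -67325*(-351551) = 23668171075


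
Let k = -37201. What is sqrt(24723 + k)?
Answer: I*sqrt(12478) ≈ 111.7*I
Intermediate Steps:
sqrt(24723 + k) = sqrt(24723 - 37201) = sqrt(-12478) = I*sqrt(12478)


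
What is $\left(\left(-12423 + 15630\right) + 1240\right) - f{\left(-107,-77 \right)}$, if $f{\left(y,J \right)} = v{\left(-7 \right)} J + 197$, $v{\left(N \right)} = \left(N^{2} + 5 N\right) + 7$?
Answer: $5867$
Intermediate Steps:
$v{\left(N \right)} = 7 + N^{2} + 5 N$
$f{\left(y,J \right)} = 197 + 21 J$ ($f{\left(y,J \right)} = \left(7 + \left(-7\right)^{2} + 5 \left(-7\right)\right) J + 197 = \left(7 + 49 - 35\right) J + 197 = 21 J + 197 = 197 + 21 J$)
$\left(\left(-12423 + 15630\right) + 1240\right) - f{\left(-107,-77 \right)} = \left(\left(-12423 + 15630\right) + 1240\right) - \left(197 + 21 \left(-77\right)\right) = \left(3207 + 1240\right) - \left(197 - 1617\right) = 4447 - -1420 = 4447 + 1420 = 5867$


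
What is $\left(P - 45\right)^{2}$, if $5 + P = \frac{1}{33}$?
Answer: $\frac{2719201}{1089} \approx 2497.0$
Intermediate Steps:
$P = - \frac{164}{33}$ ($P = -5 + \frac{1}{33} = - \frac{164}{33} \approx -4.9697$)
$\left(P - 45\right)^{2} = \left(- \frac{164}{33} - 45\right)^{2} = \left(- \frac{1649}{33}\right)^{2} = \frac{2719201}{1089}$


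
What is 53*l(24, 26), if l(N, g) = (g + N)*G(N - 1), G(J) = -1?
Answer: -2650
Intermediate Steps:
l(N, g) = -N - g (l(N, g) = (g + N)*(-1) = (N + g)*(-1) = -N - g)
53*l(24, 26) = 53*(-1*24 - 1*26) = 53*(-24 - 26) = 53*(-50) = -2650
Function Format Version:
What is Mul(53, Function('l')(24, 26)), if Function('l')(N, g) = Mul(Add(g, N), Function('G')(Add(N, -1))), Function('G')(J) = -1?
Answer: -2650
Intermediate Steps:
Function('l')(N, g) = Add(Mul(-1, N), Mul(-1, g)) (Function('l')(N, g) = Mul(Add(g, N), -1) = Mul(Add(N, g), -1) = Add(Mul(-1, N), Mul(-1, g)))
Mul(53, Function('l')(24, 26)) = Mul(53, Add(Mul(-1, 24), Mul(-1, 26))) = Mul(53, Add(-24, -26)) = Mul(53, -50) = -2650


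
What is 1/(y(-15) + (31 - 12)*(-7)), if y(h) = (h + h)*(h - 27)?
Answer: 1/1127 ≈ 0.00088731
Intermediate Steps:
y(h) = 2*h*(-27 + h) (y(h) = (2*h)*(-27 + h) = 2*h*(-27 + h))
1/(y(-15) + (31 - 12)*(-7)) = 1/(2*(-15)*(-27 - 15) + (31 - 12)*(-7)) = 1/(2*(-15)*(-42) + 19*(-7)) = 1/(1260 - 133) = 1/1127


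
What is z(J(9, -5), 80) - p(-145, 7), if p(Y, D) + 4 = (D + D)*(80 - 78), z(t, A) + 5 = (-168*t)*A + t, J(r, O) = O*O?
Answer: -336004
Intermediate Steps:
J(r, O) = O**2
z(t, A) = -5 + t - 168*A*t (z(t, A) = -5 + ((-168*t)*A + t) = -5 + (-168*A*t + t) = -5 + (t - 168*A*t) = -5 + t - 168*A*t)
p(Y, D) = -4 + 4*D (p(Y, D) = -4 + (D + D)*(80 - 78) = -4 + (2*D)*2 = -4 + 4*D)
z(J(9, -5), 80) - p(-145, 7) = (-5 + (-5)**2 - 168*80*(-5)**2) - (-4 + 4*7) = (-5 + 25 - 168*80*25) - (-4 + 28) = (-5 + 25 - 336000) - 1*24 = -335980 - 24 = -336004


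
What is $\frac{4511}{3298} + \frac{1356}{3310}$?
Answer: $\frac{9701749}{5458190} \approx 1.7775$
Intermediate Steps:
$\frac{4511}{3298} + \frac{1356}{3310} = 4511 \cdot \frac{1}{3298} + 1356 \cdot \frac{1}{3310} = \frac{4511}{3298} + \frac{678}{1655} = \frac{9701749}{5458190}$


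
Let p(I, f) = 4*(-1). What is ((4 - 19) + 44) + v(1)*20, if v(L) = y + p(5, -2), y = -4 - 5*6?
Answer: -731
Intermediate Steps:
p(I, f) = -4
y = -34 (y = -4 - 30 = -34)
v(L) = -38 (v(L) = -34 - 4 = -38)
((4 - 19) + 44) + v(1)*20 = ((4 - 19) + 44) - 38*20 = (-15 + 44) - 760 = 29 - 760 = -731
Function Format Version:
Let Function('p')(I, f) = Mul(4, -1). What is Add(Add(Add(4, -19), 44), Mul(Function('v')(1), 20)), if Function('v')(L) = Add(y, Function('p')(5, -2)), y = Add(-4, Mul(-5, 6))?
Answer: -731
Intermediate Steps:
Function('p')(I, f) = -4
y = -34 (y = Add(-4, -30) = -34)
Function('v')(L) = -38 (Function('v')(L) = Add(-34, -4) = -38)
Add(Add(Add(4, -19), 44), Mul(Function('v')(1), 20)) = Add(Add(Add(4, -19), 44), Mul(-38, 20)) = Add(Add(-15, 44), -760) = Add(29, -760) = -731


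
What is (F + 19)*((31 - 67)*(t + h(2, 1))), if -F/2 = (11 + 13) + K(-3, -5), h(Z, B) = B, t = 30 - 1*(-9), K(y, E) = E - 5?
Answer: 12960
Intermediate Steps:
K(y, E) = -5 + E
t = 39 (t = 30 + 9 = 39)
F = -28 (F = -2*((11 + 13) + (-5 - 5)) = -2*(24 - 10) = -2*14 = -28)
(F + 19)*((31 - 67)*(t + h(2, 1))) = (-28 + 19)*((31 - 67)*(39 + 1)) = -(-324)*40 = -9*(-1440) = 12960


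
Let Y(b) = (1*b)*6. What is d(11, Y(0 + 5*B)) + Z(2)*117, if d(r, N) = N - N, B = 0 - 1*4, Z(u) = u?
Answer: 234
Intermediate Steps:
B = -4 (B = 0 - 4 = -4)
Y(b) = 6*b (Y(b) = b*6 = 6*b)
d(r, N) = 0
d(11, Y(0 + 5*B)) + Z(2)*117 = 0 + 2*117 = 0 + 234 = 234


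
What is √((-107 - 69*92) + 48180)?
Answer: 5*√1669 ≈ 204.27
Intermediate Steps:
√((-107 - 69*92) + 48180) = √((-107 - 6348) + 48180) = √(-6455 + 48180) = √41725 = 5*√1669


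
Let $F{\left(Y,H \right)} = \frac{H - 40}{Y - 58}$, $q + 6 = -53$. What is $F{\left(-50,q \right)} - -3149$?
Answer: $\frac{37799}{12} \approx 3149.9$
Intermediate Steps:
$q = -59$ ($q = -6 - 53 = -59$)
$F{\left(Y,H \right)} = \frac{-40 + H}{-58 + Y}$
$F{\left(-50,q \right)} - -3149 = \frac{-40 - 59}{-58 - 50} - -3149 = \frac{1}{-108} \left(-99\right) + 3149 = \left(- \frac{1}{108}\right) \left(-99\right) + 3149 = \frac{11}{12} + 3149 = \frac{37799}{12}$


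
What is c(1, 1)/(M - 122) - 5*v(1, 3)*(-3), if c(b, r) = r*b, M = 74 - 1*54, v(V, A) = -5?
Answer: -7651/102 ≈ -75.010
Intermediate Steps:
M = 20 (M = 74 - 54 = 20)
c(b, r) = b*r
c(1, 1)/(M - 122) - 5*v(1, 3)*(-3) = (1*1)/(20 - 122) - 5*(-5)*(-3) = 1/(-102) + 25*(-3) = 1*(-1/102) - 75 = -1/102 - 75 = -7651/102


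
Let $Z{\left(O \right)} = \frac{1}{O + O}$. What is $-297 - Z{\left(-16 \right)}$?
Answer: $- \frac{9503}{32} \approx -296.97$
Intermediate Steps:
$Z{\left(O \right)} = \frac{1}{2 O}$
$-297 - Z{\left(-16 \right)} = -297 - \frac{1}{2 \left(-16\right)} = -297 - \frac{1}{2} \left(- \frac{1}{16}\right) = -297 - - \frac{1}{32} = -297 + \frac{1}{32} = - \frac{9503}{32}$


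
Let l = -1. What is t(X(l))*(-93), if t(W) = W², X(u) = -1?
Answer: -93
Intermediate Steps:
t(X(l))*(-93) = (-1)²*(-93) = 1*(-93) = -93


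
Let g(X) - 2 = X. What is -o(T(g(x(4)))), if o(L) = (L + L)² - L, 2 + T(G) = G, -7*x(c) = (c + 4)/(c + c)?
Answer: -11/49 ≈ -0.22449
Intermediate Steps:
x(c) = -(4 + c)/(14*c) (x(c) = -(c + 4)/(7*(c + c)) = -(4 + c)/(7*(2*c)) = -(4 + c)*1/(2*c)/7 = -(4 + c)/(14*c))
g(X) = 2 + X
T(G) = -2 + G
o(L) = -L + 4*L² (o(L) = (2*L)² - L = 4*L² - L = -L + 4*L²)
-o(T(g(x(4)))) = -(-2 + (2 + (1/14)*(-4 - 1*4)/4))*(-1 + 4*(-2 + (2 + (1/14)*(-4 - 1*4)/4))) = -(-2 + (2 + (1/14)*(¼)*(-4 - 4)))*(-1 + 4*(-2 + (2 + (1/14)*(¼)*(-4 - 4)))) = -(-2 + (2 + (1/14)*(¼)*(-8)))*(-1 + 4*(-2 + (2 + (1/14)*(¼)*(-8)))) = -(-2 + (2 - ⅐))*(-1 + 4*(-2 + (2 - ⅐))) = -(-2 + 13/7)*(-1 + 4*(-2 + 13/7)) = -(-1)*(-1 + 4*(-⅐))/7 = -(-1)*(-1 - 4/7)/7 = -(-1)*(-11)/(7*7) = -1*11/49 = -11/49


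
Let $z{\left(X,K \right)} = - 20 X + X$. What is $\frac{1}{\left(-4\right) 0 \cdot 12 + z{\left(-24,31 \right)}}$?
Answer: $\frac{1}{456} \approx 0.002193$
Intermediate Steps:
$z{\left(X,K \right)} = - 19 X$
$\frac{1}{\left(-4\right) 0 \cdot 12 + z{\left(-24,31 \right)}} = \frac{1}{\left(-4\right) 0 \cdot 12 - -456} = \frac{1}{0 \cdot 12 + 456} = \frac{1}{0 + 456} = \frac{1}{456}$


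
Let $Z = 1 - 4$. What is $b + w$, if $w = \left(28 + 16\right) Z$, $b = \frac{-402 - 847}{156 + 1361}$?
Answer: $- \frac{201493}{1517} \approx -132.82$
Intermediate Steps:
$Z = -3$ ($Z = 1 - 4 = -3$)
$b = - \frac{1249}{1517} \approx -0.82334$
$w = -132$ ($w = \left(28 + 16\right) \left(-3\right) = 44 \left(-3\right) = -132$)
$b + w = - \frac{1249}{1517} - 132 = - \frac{201493}{1517}$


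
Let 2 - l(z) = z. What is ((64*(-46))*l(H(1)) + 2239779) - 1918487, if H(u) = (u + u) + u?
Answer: 324236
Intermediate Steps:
H(u) = 3*u (H(u) = 2*u + u = 3*u)
l(z) = 2 - z
((64*(-46))*l(H(1)) + 2239779) - 1918487 = ((64*(-46))*(2 - 3) + 2239779) - 1918487 = (-2944*(2 - 1*3) + 2239779) - 1918487 = (-2944*(2 - 3) + 2239779) - 1918487 = (-2944*(-1) + 2239779) - 1918487 = (2944 + 2239779) - 1918487 = 2242723 - 1918487 = 324236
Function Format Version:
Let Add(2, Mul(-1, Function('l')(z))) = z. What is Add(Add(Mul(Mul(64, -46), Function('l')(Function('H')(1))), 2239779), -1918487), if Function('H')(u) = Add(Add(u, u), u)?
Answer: 324236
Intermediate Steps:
Function('H')(u) = Mul(3, u) (Function('H')(u) = Add(Mul(2, u), u) = Mul(3, u))
Function('l')(z) = Add(2, Mul(-1, z))
Add(Add(Mul(Mul(64, -46), Function('l')(Function('H')(1))), 2239779), -1918487) = Add(Add(Mul(Mul(64, -46), Add(2, Mul(-1, Mul(3, 1)))), 2239779), -1918487) = Add(Add(Mul(-2944, Add(2, Mul(-1, 3))), 2239779), -1918487) = Add(Add(Mul(-2944, Add(2, -3)), 2239779), -1918487) = Add(Add(Mul(-2944, -1), 2239779), -1918487) = Add(Add(2944, 2239779), -1918487) = Add(2242723, -1918487) = 324236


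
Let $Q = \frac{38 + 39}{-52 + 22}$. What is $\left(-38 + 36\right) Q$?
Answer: $\frac{77}{15} \approx 5.1333$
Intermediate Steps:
$Q = - \frac{77}{30}$ ($Q = \frac{77}{-30} = 77 \left(- \frac{1}{30}\right) = - \frac{77}{30} \approx -2.5667$)
$\left(-38 + 36\right) Q = \left(-38 + 36\right) \left(- \frac{77}{30}\right) = \left(-2\right) \left(- \frac{77}{30}\right) = \frac{77}{15}$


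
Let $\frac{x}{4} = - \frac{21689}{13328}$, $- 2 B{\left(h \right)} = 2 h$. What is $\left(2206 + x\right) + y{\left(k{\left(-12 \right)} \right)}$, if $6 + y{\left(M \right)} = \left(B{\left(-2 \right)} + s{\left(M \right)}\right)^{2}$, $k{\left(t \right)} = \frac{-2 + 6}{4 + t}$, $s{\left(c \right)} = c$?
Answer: $\frac{1829052}{833} \approx 2195.7$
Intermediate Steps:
$B{\left(h \right)} = - h$ ($B{\left(h \right)} = - \frac{2 h}{2} = - h$)
$k{\left(t \right)} = \frac{4}{4 + t}$
$x = - \frac{21689}{3332}$ ($x = 4 \left(- \frac{21689}{13328}\right) = - \frac{21689}{3332} \approx -6.5093$)
$y{\left(M \right)} = -6 + \left(2 + M\right)^{2}$ ($y{\left(M \right)} = -6 + \left(\left(-1\right) \left(-2\right) + M\right)^{2} = -6 + \left(2 + M\right)^{2}$)
$\left(2206 + x\right) + y{\left(k{\left(-12 \right)} \right)} = \left(2206 - \frac{21689}{3332}\right) - \left(6 - \left(2 + \frac{4}{4 - 12}\right)^{2}\right) = \frac{7328703}{3332} - \left(6 - \left(2 + \frac{4}{-8}\right)^{2}\right) = \frac{7328703}{3332} - \left(6 - \left(2 + 4 \left(- \frac{1}{8}\right)\right)^{2}\right) = \frac{7328703}{3332} - \left(6 - \left(2 - \frac{1}{2}\right)^{2}\right) = \frac{7328703}{3332} - \left(6 - \left(\frac{3}{2}\right)^{2}\right) = \frac{7328703}{3332} + \left(-6 + \frac{9}{4}\right) = \frac{7328703}{3332} - \frac{15}{4} = \frac{1829052}{833}$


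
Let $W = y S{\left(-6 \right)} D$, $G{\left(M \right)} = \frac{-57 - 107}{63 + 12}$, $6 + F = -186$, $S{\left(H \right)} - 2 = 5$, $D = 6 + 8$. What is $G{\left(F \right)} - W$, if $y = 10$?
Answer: $- \frac{73664}{75} \approx -982.19$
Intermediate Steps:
$D = 14$
$S{\left(H \right)} = 7$ ($S{\left(H \right)} = 2 + 5 = 7$)
$F = -192$ ($F = -6 - 186 = -192$)
$G{\left(M \right)} = - \frac{164}{75}$
$W = 980$ ($W = 10 \cdot 7 \cdot 14 = 70 \cdot 14 = 980$)
$G{\left(F \right)} - W = - \frac{164}{75} - 980 = - \frac{73664}{75}$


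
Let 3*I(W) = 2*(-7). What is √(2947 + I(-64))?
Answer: √26481/3 ≈ 54.243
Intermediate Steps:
I(W) = -14/3 (I(W) = (2*(-7))/3 = (⅓)*(-14) = -14/3)
√(2947 + I(-64)) = √(2947 - 14/3) = √(8827/3) = √26481/3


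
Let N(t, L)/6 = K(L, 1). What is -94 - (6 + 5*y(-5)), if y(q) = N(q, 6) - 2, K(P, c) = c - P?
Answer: 60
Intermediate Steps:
N(t, L) = 6 - 6*L (N(t, L) = 6*(1 - L) = 6 - 6*L)
y(q) = -32 (y(q) = (6 - 6*6) - 2 = (6 - 36) - 2 = -30 - 2 = -32)
-94 - (6 + 5*y(-5)) = -94 - (6 + 5*(-32)) = -94 - (6 - 160) = -94 - 1*(-154) = -94 + 154 = 60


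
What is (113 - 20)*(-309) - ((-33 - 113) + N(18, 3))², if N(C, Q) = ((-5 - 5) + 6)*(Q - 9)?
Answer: -43621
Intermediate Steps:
N(C, Q) = 36 - 4*Q (N(C, Q) = (-10 + 6)*(-9 + Q) = -4*(-9 + Q) = 36 - 4*Q)
(113 - 20)*(-309) - ((-33 - 113) + N(18, 3))² = (113 - 20)*(-309) - ((-33 - 113) + (36 - 4*3))² = 93*(-309) - (-146 + (36 - 12))² = -28737 - (-146 + 24)² = -28737 - 1*(-122)² = -28737 - 1*14884 = -28737 - 14884 = -43621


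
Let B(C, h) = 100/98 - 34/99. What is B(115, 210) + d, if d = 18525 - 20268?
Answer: -8452009/4851 ≈ -1742.3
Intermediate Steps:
B(C, h) = 3284/4851 (B(C, h) = 100*(1/98) - 34*1/99 = 50/49 - 34/99 = 3284/4851)
d = -1743
B(115, 210) + d = 3284/4851 - 1743 = -8452009/4851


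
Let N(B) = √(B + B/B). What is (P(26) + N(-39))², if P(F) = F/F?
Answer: (1 + I*√38)² ≈ -37.0 + 12.329*I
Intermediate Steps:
P(F) = 1
N(B) = √(1 + B) (N(B) = √(B + 1) = √(1 + B))
(P(26) + N(-39))² = (1 + √(1 - 39))² = (1 + √(-38))² = (1 + I*√38)²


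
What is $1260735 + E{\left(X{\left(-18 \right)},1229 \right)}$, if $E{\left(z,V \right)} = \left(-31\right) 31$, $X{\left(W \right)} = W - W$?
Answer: $1259774$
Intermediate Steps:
$X{\left(W \right)} = 0$
$E{\left(z,V \right)} = -961$
$1260735 + E{\left(X{\left(-18 \right)},1229 \right)} = 1260735 - 961 = 1259774$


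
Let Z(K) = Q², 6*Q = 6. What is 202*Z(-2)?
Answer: 202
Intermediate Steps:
Q = 1 (Q = (⅙)*6 = 1)
Z(K) = 1 (Z(K) = 1² = 1)
202*Z(-2) = 202*1 = 202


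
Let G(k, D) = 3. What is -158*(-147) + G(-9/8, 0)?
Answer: 23229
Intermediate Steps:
-158*(-147) + G(-9/8, 0) = -158*(-147) + 3 = 23226 + 3 = 23229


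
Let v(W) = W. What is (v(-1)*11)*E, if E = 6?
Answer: -66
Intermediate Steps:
(v(-1)*11)*E = -1*11*6 = -11*6 = -66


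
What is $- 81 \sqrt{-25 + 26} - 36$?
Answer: $-117$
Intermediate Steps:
$- 81 \sqrt{-25 + 26} - 36 = - 81 \sqrt{1} - 36 = \left(-81\right) 1 - 36 = -81 - 36 = -117$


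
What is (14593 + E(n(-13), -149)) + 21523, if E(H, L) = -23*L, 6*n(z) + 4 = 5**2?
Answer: 39543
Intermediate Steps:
n(z) = 7/2 (n(z) = -2/3 + (1/6)*5**2 = -2/3 + (1/6)*25 = -2/3 + 25/6 = 7/2)
(14593 + E(n(-13), -149)) + 21523 = (14593 - 23*(-149)) + 21523 = (14593 + 3427) + 21523 = 18020 + 21523 = 39543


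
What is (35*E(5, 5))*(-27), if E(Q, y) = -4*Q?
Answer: 18900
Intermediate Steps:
(35*E(5, 5))*(-27) = (35*(-4*5))*(-27) = (35*(-20))*(-27) = -700*(-27) = 18900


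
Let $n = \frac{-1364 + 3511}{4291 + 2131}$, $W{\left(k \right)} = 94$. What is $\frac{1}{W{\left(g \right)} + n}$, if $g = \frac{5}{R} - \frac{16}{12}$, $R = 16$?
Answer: $\frac{338}{31885} \approx 0.010601$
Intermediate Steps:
$g = - \frac{49}{48}$ ($g = \frac{5}{16} - \frac{16}{12} = 5 \cdot \frac{1}{16} - \frac{4}{3} = \frac{5}{16} - \frac{4}{3} = - \frac{49}{48} \approx -1.0208$)
$n = \frac{113}{338}$ ($n = \frac{2147}{6422} = 2147 \cdot \frac{1}{6422} = \frac{113}{338} \approx 0.33432$)
$\frac{1}{W{\left(g \right)} + n} = \frac{1}{94 + \frac{113}{338}} = \frac{1}{\frac{31885}{338}} = \frac{338}{31885}$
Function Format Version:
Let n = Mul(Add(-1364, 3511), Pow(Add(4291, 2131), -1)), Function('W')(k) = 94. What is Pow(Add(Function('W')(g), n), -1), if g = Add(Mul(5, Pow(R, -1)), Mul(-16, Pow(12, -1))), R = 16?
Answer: Rational(338, 31885) ≈ 0.010601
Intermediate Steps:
g = Rational(-49, 48) (g = Add(Mul(5, Pow(16, -1)), Mul(-16, Pow(12, -1))) = Add(Mul(5, Rational(1, 16)), Mul(-16, Rational(1, 12))) = Add(Rational(5, 16), Rational(-4, 3)) = Rational(-49, 48) ≈ -1.0208)
n = Rational(113, 338) (n = Mul(2147, Pow(6422, -1)) = Mul(2147, Rational(1, 6422)) = Rational(113, 338) ≈ 0.33432)
Pow(Add(Function('W')(g), n), -1) = Pow(Add(94, Rational(113, 338)), -1) = Pow(Rational(31885, 338), -1) = Rational(338, 31885)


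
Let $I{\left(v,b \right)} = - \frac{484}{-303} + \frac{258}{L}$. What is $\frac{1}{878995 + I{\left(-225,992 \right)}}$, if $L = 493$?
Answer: $\frac{149379}{131303710891} \approx 1.1377 \cdot 10^{-6}$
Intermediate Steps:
$I{\left(v,b \right)} = \frac{316786}{149379}$ ($I{\left(v,b \right)} = - \frac{484}{-303} + \frac{258}{493} = \left(-484\right) \left(- \frac{1}{303}\right) + 258 \cdot \frac{1}{493} = \frac{484}{303} + \frac{258}{493} = \frac{316786}{149379}$)
$\frac{1}{878995 + I{\left(-225,992 \right)}} = \frac{1}{878995 + \frac{316786}{149379}} = \frac{1}{\frac{131303710891}{149379}} = \frac{149379}{131303710891}$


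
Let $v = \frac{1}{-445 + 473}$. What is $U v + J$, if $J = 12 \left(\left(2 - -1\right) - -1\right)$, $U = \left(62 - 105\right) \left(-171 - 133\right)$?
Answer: $\frac{3604}{7} \approx 514.86$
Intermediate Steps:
$U = 13072$ ($U = \left(-43\right) \left(-304\right) = 13072$)
$v = \frac{1}{28} \approx 0.035714$
$J = 48$ ($J = 12 \left(\left(2 + 1\right) + 1\right) = 12 \left(3 + 1\right) = 12 \cdot 4 = 48$)
$U v + J = 13072 \cdot \frac{1}{28} + 48 = \frac{3268}{7} + 48 = \frac{3604}{7}$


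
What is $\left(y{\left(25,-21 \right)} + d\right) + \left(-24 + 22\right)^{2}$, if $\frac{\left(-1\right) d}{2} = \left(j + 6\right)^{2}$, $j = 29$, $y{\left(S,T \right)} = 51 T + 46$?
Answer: $-3471$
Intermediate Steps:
$y{\left(S,T \right)} = 46 + 51 T$
$d = -2450$ ($d = - 2 \left(29 + 6\right)^{2} = - 2 \cdot 35^{2} = \left(-2\right) 1225 = -2450$)
$\left(y{\left(25,-21 \right)} + d\right) + \left(-24 + 22\right)^{2} = \left(\left(46 + 51 \left(-21\right)\right) - 2450\right) + \left(-24 + 22\right)^{2} = \left(\left(46 - 1071\right) - 2450\right) + \left(-2\right)^{2} = \left(-1025 - 2450\right) + 4 = -3475 + 4 = -3471$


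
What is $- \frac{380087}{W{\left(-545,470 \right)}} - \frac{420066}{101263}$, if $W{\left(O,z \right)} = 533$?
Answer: $- \frac{38712645059}{53973179} \approx -717.26$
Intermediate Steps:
$- \frac{380087}{W{\left(-545,470 \right)}} - \frac{420066}{101263} = - \frac{380087}{533} - \frac{420066}{101263} = - \frac{38712645059}{53973179}$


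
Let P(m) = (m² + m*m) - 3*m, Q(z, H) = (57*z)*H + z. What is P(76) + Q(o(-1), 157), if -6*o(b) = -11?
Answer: 83197/3 ≈ 27732.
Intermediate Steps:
o(b) = 11/6 (o(b) = -⅙*(-11) = 11/6)
Q(z, H) = z + 57*H*z (Q(z, H) = 57*H*z + z = z + 57*H*z)
P(m) = -3*m + 2*m² (P(m) = (m² + m²) - 3*m = 2*m² - 3*m = -3*m + 2*m²)
P(76) + Q(o(-1), 157) = 76*(-3 + 2*76) + 11*(1 + 57*157)/6 = 76*(-3 + 152) + 11*(1 + 8949)/6 = 76*149 + (11/6)*8950 = 11324 + 49225/3 = 83197/3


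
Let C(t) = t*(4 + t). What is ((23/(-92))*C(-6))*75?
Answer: -225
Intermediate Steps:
((23/(-92))*C(-6))*75 = ((23/(-92))*(-6*(4 - 6)))*75 = ((23*(-1/92))*(-6*(-2)))*75 = -¼*12*75 = -3*75 = -225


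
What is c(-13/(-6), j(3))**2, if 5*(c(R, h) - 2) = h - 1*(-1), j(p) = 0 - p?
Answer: 64/25 ≈ 2.5600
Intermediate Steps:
j(p) = -p
c(R, h) = 11/5 + h/5 (c(R, h) = 2 + (h - 1*(-1))/5 = 2 + (h + 1)/5 = 2 + (1 + h)/5 = 2 + (1/5 + h/5) = 11/5 + h/5)
c(-13/(-6), j(3))**2 = (11/5 + (-1*3)/5)**2 = (11/5 + (1/5)*(-3))**2 = (11/5 - 3/5)**2 = (8/5)**2 = 64/25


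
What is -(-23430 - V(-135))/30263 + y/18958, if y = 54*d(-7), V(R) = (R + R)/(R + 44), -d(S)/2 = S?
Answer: 21254006274/26104530907 ≈ 0.81419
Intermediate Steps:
d(S) = -2*S
V(R) = 2*R/(44 + R) (V(R) = (2*R)/(44 + R) = 2*R/(44 + R))
y = 756 (y = 54*(-2*(-7)) = 54*14 = 756)
-(-23430 - V(-135))/30263 + y/18958 = -(-23430 - 2*(-135)/(44 - 135))/30263 + 756/18958 = -(-23430 - 2*(-135)/(-91))*(1/30263) + 756*(1/18958) = -(-23430 - 2*(-135)*(-1)/91)*(1/30263) + 378/9479 = -(-23430 - 1*270/91)*(1/30263) + 378/9479 = -(-23430 - 270/91)*(1/30263) + 378/9479 = -1*(-2132400/91)*(1/30263) + 378/9479 = (2132400/91)*(1/30263) + 378/9479 = 2132400/2753933 + 378/9479 = 21254006274/26104530907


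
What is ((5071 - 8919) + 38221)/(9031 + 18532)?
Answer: 34373/27563 ≈ 1.2471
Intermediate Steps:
((5071 - 8919) + 38221)/(9031 + 18532) = (-3848 + 38221)/27563 = 34373*(1/27563) = 34373/27563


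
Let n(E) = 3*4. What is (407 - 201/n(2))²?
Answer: 2436721/16 ≈ 1.5230e+5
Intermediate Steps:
n(E) = 12
(407 - 201/n(2))² = (407 - 201/12)² = (407 - 201*1/12)² = (407 - 67/4)² = (1561/4)² = 2436721/16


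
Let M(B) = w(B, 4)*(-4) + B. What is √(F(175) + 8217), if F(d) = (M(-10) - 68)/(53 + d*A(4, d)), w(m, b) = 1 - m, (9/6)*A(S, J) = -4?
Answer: √12655299783/1241 ≈ 90.649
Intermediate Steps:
A(S, J) = -8/3 (A(S, J) = (⅔)*(-4) = -8/3)
M(B) = -4 + 5*B (M(B) = (1 - B)*(-4) + B = (-4 + 4*B) + B = -4 + 5*B)
F(d) = -122/(53 - 8*d/3) (F(d) = ((-4 + 5*(-10)) - 68)/(53 + d*(-8/3)) = ((-4 - 50) - 68)/(53 - 8*d/3) = (-54 - 68)/(53 - 8*d/3) = -122/(53 - 8*d/3))
√(F(175) + 8217) = √(366/(-159 + 8*175) + 8217) = √(366/(-159 + 1400) + 8217) = √(366/1241 + 8217) = √(10197663/1241) = √12655299783/1241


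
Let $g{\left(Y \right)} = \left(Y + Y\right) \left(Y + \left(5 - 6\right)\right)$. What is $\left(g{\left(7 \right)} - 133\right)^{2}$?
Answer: $2401$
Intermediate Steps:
$g{\left(Y \right)} = 2 Y \left(-1 + Y\right)$ ($g{\left(Y \right)} = 2 Y \left(Y + \left(5 - 6\right)\right) = 2 Y \left(Y - 1\right) = 2 Y \left(-1 + Y\right)$)
$\left(g{\left(7 \right)} - 133\right)^{2} = \left(2 \cdot 7 \left(-1 + 7\right) - 133\right)^{2} = \left(2 \cdot 7 \cdot 6 - 133\right)^{2} = \left(84 - 133\right)^{2} = \left(-49\right)^{2} = 2401$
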